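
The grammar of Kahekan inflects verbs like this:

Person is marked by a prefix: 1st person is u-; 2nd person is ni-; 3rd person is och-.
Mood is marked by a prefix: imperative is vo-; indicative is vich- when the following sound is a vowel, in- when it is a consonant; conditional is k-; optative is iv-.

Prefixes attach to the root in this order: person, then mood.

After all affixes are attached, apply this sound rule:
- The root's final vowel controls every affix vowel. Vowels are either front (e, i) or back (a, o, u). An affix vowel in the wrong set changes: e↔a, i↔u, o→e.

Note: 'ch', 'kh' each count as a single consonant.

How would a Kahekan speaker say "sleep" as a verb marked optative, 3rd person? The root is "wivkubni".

Attach person 3rd person och- → ochwivkubni.
Attach mood optative iv- → ivochwivkubni.
Apply vowel harmony: ivochwivkubni → ivechwivkubni.

ivechwivkubni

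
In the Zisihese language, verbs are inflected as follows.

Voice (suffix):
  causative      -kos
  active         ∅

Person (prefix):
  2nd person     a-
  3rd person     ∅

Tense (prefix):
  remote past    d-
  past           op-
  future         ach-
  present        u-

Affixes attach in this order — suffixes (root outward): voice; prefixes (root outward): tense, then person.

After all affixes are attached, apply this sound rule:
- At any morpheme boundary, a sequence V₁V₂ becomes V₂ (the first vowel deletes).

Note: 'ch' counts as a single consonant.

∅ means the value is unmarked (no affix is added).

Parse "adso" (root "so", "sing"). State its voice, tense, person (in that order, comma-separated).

active, remote past, 2nd person

Segment: a-d-so.
voice: ∅ → active.
tense: d- → remote past.
person: a- → 2nd person.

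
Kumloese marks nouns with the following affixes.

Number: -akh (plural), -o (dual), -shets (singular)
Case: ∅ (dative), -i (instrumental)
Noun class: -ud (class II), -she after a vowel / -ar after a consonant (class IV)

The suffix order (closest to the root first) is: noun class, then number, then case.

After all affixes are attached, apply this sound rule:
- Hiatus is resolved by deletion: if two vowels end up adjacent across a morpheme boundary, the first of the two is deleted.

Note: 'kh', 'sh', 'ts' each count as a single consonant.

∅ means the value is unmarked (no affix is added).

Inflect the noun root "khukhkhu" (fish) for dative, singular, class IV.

khukhkhusheshets

Attach noun class class IV -she (after vowel 'u') → khukhkhushe.
Attach number singular -shets → khukhkhusheshets.
case = dative: zero marking, form stays khukhkhusheshets.
Vowel deletion: no change.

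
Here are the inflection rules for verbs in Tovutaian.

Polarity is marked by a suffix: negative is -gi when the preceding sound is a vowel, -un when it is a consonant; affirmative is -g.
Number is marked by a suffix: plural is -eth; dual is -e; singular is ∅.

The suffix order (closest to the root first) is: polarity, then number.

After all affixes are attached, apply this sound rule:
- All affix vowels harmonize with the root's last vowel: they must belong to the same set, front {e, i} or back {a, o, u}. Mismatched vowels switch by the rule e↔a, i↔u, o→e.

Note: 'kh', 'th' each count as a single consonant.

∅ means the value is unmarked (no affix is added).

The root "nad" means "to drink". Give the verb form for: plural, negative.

Attach polarity negative -un (after consonant 'd') → nadun.
Attach number plural -eth → naduneth.
Apply vowel harmony: naduneth → nadunath.

nadunath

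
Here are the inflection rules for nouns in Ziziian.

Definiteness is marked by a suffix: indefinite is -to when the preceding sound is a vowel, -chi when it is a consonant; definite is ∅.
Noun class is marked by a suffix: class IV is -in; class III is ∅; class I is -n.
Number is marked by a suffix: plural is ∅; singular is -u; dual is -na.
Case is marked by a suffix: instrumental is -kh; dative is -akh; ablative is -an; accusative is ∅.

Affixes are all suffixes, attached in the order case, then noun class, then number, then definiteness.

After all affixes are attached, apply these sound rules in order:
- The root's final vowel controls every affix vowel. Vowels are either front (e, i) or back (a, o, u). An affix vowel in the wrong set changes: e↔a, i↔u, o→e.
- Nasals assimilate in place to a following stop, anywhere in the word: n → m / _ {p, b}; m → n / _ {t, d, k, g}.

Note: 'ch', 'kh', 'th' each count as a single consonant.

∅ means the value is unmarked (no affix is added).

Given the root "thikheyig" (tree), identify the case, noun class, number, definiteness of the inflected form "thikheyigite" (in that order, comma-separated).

Segment: thikheyig-u-to.
case: ∅ → accusative.
noun class: ∅ → class III.
number: -u → singular.
definiteness: -to/chi → indefinite.

accusative, class III, singular, indefinite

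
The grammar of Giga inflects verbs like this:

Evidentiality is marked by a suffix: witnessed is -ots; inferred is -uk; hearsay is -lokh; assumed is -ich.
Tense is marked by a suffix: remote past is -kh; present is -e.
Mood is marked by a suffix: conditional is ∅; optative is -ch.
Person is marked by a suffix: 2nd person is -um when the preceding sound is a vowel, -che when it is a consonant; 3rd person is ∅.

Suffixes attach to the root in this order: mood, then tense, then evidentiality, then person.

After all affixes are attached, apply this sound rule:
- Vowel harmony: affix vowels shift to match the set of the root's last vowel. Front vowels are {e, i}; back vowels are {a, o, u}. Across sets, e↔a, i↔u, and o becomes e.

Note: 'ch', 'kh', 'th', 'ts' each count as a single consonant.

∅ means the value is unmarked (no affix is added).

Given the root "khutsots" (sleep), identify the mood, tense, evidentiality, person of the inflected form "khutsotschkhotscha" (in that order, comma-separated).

optative, remote past, witnessed, 2nd person

Segment: khutsots-ch-kh-ots-che.
mood: -ch → optative.
tense: -kh → remote past.
evidentiality: -ots → witnessed.
person: -um/che → 2nd person.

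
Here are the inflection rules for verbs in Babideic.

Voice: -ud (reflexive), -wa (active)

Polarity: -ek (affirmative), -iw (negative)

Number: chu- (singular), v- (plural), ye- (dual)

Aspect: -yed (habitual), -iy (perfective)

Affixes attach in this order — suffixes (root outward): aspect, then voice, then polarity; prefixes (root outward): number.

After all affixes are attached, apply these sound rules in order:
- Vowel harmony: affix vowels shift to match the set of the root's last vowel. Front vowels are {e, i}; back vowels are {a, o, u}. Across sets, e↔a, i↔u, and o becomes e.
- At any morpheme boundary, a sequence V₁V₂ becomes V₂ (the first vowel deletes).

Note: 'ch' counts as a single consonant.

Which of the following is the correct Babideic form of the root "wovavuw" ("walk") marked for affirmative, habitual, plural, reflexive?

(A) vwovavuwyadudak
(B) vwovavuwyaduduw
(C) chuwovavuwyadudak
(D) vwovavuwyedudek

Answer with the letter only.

A

Attach aspect habitual -yed → wovavuwyed.
Attach voice reflexive -ud → wovavuwyedud.
Attach polarity affirmative -ek → wovavuwyedudek.
Attach number plural v- → vwovavuwyedudek.
Apply vowel harmony: vwovavuwyedudek → vwovavuwyadudak.
Vowel deletion: no change.
So the correct form is vwovavuwyadudak, option (A).
(C) chuwovavuwyadudak is wrong: it uses singular instead of plural for number.
(D) vwovavuwyedudek is wrong: it fails to apply the sound rule(s).
(B) vwovavuwyaduduw is wrong: it uses negative instead of affirmative for polarity.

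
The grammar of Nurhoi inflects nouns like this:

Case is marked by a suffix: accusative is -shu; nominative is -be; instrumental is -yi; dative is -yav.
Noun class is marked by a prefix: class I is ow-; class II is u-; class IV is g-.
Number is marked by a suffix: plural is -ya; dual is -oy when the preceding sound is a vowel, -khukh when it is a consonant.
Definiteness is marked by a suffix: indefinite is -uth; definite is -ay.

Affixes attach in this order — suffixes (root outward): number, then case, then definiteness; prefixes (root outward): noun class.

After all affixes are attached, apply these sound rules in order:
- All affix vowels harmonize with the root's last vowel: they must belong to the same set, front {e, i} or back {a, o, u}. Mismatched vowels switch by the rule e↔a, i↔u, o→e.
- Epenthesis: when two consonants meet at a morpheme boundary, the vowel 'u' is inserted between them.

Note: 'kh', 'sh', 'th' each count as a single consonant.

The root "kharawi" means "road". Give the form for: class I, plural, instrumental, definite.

Attach number plural -ya → kharawiya.
Attach case instrumental -yi → kharawiyayi.
Attach noun class class I ow- → owkharawiyayi.
Attach definiteness definite -ay → owkharawiyayiay.
Apply vowel harmony: owkharawiyayiay → ewkharawiyeyiey.
Apply epenthesis: ewkharawiyeyiey → ewukharawiyeyiey.

ewukharawiyeyiey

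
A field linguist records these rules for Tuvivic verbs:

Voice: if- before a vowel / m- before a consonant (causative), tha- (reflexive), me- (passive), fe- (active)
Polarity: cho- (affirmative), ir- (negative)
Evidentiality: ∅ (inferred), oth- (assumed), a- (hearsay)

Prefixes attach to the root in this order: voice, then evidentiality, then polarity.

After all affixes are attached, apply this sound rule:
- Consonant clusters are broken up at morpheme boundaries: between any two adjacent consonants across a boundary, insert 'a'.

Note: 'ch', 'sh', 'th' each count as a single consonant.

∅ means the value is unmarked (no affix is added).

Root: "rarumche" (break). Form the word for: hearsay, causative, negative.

iramararumche

Attach voice causative m- (before consonant 'r') → mrarumche.
Attach evidentiality hearsay a- → amrarumche.
Attach polarity negative ir- → iramrarumche.
Apply epenthesis: iramrarumche → iramararumche.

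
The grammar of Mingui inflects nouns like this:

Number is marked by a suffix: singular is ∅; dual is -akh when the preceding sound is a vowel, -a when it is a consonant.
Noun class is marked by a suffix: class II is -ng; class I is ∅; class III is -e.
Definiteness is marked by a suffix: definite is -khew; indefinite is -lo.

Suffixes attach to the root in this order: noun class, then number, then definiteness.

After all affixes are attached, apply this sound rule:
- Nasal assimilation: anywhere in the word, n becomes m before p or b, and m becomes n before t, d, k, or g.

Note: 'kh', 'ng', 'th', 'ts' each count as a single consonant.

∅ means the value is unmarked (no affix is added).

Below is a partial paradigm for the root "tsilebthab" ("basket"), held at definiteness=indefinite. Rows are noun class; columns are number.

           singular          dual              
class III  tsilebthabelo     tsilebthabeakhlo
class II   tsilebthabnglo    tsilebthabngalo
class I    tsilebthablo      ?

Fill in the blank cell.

tsilebthabalo

noun class = class I: zero marking, form stays tsilebthab.
Attach number dual -a (after consonant 'b') → tsilebthaba.
Attach definiteness indefinite -lo → tsilebthabalo.
Nasal assimilation: no change.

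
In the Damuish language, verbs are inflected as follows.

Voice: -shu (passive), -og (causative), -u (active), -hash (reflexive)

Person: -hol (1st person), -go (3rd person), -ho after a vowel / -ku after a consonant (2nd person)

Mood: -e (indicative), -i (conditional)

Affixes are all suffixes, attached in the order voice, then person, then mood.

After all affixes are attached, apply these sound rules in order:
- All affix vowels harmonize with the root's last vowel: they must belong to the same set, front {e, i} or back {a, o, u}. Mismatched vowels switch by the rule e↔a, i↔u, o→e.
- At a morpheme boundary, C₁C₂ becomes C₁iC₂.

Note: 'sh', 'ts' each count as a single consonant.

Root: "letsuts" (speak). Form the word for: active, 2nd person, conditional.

letsutsuhou

Attach voice active -u → letsutsu.
Attach person 2nd person -ho (after vowel 'u') → letsutsuho.
Attach mood conditional -i → letsutsuhoi.
Apply vowel harmony: letsutsuhoi → letsutsuhou.
Epenthesis: no change.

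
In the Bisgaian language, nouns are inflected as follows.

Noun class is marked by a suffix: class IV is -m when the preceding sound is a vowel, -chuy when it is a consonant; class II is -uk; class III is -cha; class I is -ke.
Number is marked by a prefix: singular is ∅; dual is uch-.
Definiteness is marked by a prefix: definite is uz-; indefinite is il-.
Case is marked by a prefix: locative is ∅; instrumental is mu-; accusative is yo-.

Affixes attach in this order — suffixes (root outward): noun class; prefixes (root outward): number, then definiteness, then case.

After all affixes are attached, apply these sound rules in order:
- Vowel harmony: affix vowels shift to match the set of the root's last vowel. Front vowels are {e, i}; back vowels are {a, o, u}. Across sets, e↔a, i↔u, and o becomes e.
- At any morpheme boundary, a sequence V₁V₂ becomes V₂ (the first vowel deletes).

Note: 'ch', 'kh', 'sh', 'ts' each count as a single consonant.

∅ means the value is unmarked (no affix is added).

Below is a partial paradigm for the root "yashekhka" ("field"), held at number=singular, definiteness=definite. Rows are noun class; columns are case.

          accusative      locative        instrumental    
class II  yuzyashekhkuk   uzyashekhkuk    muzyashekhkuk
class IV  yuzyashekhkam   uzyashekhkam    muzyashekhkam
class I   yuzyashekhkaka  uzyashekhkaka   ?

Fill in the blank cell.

muzyashekhkaka

number = singular: zero marking, form stays yashekhka.
Attach definiteness definite uz- → uzyashekhka.
Attach noun class class I -ke → uzyashekhkake.
Attach case instrumental mu- → muuzyashekhkake.
Apply vowel harmony: muuzyashekhkake → muuzyashekhkaka.
Apply vowel deletion: muuzyashekhkaka → muzyashekhkaka.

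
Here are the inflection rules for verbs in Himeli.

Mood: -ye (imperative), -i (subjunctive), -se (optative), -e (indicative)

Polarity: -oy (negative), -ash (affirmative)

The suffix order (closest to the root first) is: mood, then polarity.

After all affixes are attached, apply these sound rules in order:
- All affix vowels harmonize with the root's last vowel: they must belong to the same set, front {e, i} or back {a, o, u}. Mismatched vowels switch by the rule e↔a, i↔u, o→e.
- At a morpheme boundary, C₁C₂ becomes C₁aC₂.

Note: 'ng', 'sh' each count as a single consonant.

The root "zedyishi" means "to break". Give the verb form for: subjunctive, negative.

Attach mood subjunctive -i → zedyishii.
Attach polarity negative -oy → zedyishiioy.
Apply vowel harmony: zedyishiioy → zedyishiiey.
Epenthesis: no change.

zedyishiiey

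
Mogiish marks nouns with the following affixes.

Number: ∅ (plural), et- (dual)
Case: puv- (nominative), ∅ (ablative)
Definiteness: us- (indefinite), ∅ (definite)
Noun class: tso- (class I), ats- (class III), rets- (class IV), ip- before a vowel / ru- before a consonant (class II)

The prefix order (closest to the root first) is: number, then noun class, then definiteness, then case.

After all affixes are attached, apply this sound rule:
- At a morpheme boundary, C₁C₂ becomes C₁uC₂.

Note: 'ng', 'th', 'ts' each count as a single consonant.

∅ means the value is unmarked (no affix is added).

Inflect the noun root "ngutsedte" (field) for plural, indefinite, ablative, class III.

usatsungutsedte

number = plural: zero marking, form stays ngutsedte.
Attach noun class class III ats- → atsngutsedte.
Attach definiteness indefinite us- → usatsngutsedte.
case = ablative: zero marking, form stays usatsngutsedte.
Apply epenthesis: usatsngutsedte → usatsungutsedte.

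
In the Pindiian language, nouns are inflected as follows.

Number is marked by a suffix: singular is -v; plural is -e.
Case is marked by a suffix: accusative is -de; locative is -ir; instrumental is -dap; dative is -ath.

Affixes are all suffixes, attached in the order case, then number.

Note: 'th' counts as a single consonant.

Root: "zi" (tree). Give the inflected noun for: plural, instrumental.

Attach case instrumental -dap → zidap.
Attach number plural -e → zidape.

zidape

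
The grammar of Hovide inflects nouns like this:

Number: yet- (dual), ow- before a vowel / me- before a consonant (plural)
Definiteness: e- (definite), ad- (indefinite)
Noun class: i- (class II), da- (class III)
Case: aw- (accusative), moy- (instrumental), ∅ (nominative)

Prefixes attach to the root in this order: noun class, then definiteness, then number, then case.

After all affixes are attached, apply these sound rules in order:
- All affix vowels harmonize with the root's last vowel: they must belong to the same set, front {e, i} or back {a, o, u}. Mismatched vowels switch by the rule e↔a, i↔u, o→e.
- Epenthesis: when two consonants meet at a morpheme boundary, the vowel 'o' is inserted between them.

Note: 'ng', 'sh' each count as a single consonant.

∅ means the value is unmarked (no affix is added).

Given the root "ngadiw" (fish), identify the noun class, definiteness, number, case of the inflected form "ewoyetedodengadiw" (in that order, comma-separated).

Segment: aw-yet-ad-da-ngadiw.
noun class: da- → class III.
definiteness: ad- → indefinite.
number: yet- → dual.
case: aw- → accusative.

class III, indefinite, dual, accusative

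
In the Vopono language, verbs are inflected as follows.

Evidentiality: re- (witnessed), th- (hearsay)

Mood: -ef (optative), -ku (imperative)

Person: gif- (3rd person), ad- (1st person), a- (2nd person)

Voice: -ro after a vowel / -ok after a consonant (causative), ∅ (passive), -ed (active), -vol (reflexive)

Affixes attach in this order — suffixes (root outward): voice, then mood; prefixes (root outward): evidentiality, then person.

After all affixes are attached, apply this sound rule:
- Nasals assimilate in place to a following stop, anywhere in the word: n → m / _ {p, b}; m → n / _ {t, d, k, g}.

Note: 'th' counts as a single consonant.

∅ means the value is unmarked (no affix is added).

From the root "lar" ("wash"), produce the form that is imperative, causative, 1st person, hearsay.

Attach voice causative -ok (after consonant 'r') → larok.
Attach evidentiality hearsay th- → thlarok.
Attach mood imperative -ku → thlarokku.
Attach person 1st person ad- → adthlarokku.
Nasal assimilation: no change.

adthlarokku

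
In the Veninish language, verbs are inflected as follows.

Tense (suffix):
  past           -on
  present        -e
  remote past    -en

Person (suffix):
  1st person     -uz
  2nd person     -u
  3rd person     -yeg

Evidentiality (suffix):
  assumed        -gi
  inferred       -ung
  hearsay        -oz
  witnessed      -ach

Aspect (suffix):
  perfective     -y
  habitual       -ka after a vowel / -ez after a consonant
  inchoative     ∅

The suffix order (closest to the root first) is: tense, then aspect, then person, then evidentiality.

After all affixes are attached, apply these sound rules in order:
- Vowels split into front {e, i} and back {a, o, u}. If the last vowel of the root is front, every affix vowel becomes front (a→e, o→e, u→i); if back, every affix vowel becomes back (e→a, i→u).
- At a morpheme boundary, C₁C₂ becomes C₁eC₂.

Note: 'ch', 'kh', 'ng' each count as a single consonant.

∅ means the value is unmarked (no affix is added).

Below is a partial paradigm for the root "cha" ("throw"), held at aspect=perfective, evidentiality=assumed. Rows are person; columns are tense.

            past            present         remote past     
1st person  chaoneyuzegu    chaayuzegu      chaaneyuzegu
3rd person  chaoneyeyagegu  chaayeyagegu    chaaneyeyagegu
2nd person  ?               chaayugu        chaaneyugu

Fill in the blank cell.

Attach tense past -on → chaon.
Attach aspect perfective -y → chaony.
Attach person 2nd person -u → chaonyu.
Attach evidentiality assumed -gi → chaonyugi.
Apply vowel harmony: chaonyugi → chaonyugu.
Apply epenthesis: chaonyugu → chaoneyugu.

chaoneyugu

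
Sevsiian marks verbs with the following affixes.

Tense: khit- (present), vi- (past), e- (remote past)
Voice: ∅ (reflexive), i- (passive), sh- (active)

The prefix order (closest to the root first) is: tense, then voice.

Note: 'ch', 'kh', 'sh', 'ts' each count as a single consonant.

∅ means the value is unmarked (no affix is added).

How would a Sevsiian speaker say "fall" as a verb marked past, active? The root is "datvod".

Attach tense past vi- → vidatvod.
Attach voice active sh- → shvidatvod.

shvidatvod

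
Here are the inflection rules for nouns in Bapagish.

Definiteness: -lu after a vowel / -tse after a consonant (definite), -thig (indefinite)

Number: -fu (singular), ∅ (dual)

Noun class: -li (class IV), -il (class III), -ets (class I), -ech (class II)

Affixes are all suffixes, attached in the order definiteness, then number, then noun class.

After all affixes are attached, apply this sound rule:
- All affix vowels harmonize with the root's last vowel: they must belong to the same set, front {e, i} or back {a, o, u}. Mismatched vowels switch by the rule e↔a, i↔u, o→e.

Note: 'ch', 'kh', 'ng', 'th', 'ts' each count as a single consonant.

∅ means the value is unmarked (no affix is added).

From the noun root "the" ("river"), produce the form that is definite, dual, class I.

theliets

Attach definiteness definite -lu (after vowel 'e') → thelu.
number = dual: zero marking, form stays thelu.
Attach noun class class I -ets → theluets.
Apply vowel harmony: theluets → theliets.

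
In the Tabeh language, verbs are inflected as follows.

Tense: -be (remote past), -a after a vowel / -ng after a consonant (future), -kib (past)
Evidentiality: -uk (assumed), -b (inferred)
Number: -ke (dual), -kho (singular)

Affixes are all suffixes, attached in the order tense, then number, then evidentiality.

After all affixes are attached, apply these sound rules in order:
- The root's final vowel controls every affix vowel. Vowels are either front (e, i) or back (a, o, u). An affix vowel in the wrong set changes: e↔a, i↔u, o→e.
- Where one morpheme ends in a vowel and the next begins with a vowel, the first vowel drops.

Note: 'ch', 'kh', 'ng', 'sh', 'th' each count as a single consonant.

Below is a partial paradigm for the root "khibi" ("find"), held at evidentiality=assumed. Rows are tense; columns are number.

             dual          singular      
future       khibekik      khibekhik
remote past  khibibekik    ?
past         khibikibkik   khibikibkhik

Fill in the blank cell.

Attach tense remote past -be → khibibe.
Attach number singular -kho → khibibekho.
Attach evidentiality assumed -uk → khibibekhouk.
Apply vowel harmony: khibibekhouk → khibibekheik.
Apply vowel deletion: khibibekheik → khibibekhik.

khibibekhik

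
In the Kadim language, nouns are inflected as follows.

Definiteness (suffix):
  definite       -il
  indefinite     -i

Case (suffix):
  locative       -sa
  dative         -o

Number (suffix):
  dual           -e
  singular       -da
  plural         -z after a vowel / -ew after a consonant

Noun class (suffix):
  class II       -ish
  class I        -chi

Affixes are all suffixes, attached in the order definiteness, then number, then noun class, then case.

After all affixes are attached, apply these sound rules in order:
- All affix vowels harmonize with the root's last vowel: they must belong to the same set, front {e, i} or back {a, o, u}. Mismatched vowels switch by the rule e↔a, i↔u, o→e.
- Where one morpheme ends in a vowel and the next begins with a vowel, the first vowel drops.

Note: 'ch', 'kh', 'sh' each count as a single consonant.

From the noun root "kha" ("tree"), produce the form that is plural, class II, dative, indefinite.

Attach definiteness indefinite -i → khai.
Attach number plural -z (after vowel 'i') → khaiz.
Attach noun class class II -ish → khaizish.
Attach case dative -o → khaizisho.
Apply vowel harmony: khaizisho → khauzusho.
Apply vowel deletion: khauzusho → khuzusho.

khuzusho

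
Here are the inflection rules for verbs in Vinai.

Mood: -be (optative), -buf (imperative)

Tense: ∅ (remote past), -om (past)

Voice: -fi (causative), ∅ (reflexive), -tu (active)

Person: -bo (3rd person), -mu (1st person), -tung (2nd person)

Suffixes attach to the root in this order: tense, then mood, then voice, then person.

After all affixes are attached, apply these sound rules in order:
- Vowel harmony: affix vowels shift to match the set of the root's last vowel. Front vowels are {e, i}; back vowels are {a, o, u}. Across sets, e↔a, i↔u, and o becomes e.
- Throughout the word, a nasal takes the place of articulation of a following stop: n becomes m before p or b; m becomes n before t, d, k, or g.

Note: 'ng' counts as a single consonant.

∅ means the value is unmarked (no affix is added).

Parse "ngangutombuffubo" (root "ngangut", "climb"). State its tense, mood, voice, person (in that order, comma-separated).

past, imperative, causative, 3rd person

Segment: ngangut-om-buf-fi-bo.
tense: -om → past.
mood: -buf → imperative.
voice: -fi → causative.
person: -bo → 3rd person.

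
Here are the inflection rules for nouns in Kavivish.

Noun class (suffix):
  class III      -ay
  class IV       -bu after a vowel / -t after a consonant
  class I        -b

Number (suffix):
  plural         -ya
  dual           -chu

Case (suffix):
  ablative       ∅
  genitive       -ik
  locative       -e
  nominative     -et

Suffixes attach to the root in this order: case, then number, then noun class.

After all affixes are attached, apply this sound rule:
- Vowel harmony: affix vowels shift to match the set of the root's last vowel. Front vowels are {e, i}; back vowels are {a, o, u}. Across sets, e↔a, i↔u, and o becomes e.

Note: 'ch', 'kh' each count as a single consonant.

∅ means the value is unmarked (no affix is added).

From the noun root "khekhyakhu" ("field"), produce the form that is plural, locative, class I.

khekhyakhuayab

Attach case locative -e → khekhyakhue.
Attach number plural -ya → khekhyakhueya.
Attach noun class class I -b → khekhyakhueyab.
Apply vowel harmony: khekhyakhueyab → khekhyakhuayab.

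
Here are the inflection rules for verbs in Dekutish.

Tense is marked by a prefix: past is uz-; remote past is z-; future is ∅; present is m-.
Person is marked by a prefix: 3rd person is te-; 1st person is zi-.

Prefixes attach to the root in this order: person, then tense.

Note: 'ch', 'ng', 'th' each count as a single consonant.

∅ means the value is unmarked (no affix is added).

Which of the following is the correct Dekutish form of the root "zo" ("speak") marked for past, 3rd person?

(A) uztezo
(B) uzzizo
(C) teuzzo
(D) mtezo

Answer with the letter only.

Attach person 3rd person te- → tezo.
Attach tense past uz- → uztezo.
So the correct form is uztezo, option (A).
(B) uzzizo is wrong: it uses 1st person instead of 3rd person for person.
(D) mtezo is wrong: it uses present instead of past for tense.
(C) teuzzo is wrong: it has the affixes in the wrong order.

A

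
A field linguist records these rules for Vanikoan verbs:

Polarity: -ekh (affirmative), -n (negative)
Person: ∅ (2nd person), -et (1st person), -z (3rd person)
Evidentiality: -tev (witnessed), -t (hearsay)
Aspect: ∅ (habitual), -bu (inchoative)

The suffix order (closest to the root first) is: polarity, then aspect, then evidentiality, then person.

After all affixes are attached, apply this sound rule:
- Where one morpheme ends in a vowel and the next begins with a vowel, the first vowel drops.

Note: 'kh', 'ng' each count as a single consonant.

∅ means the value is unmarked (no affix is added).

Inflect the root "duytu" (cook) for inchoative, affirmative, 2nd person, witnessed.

duytekhbutev

Attach polarity affirmative -ekh → duytuekh.
Attach aspect inchoative -bu → duytuekhbu.
Attach evidentiality witnessed -tev → duytuekhbutev.
person = 2nd person: zero marking, form stays duytuekhbutev.
Apply vowel deletion: duytuekhbutev → duytekhbutev.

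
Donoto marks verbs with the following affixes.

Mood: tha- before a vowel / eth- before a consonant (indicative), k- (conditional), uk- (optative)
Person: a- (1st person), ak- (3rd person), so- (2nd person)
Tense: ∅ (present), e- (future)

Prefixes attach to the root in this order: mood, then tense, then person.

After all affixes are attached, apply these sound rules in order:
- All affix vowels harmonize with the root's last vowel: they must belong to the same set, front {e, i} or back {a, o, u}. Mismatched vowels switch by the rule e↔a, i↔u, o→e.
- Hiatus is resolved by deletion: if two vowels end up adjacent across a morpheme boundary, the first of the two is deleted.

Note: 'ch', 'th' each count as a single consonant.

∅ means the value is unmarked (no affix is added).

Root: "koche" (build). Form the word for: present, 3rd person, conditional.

ekkkoche

Attach mood conditional k- → kkoche.
tense = present: zero marking, form stays kkoche.
Attach person 3rd person ak- → akkkoche.
Apply vowel harmony: akkkoche → ekkkoche.
Vowel deletion: no change.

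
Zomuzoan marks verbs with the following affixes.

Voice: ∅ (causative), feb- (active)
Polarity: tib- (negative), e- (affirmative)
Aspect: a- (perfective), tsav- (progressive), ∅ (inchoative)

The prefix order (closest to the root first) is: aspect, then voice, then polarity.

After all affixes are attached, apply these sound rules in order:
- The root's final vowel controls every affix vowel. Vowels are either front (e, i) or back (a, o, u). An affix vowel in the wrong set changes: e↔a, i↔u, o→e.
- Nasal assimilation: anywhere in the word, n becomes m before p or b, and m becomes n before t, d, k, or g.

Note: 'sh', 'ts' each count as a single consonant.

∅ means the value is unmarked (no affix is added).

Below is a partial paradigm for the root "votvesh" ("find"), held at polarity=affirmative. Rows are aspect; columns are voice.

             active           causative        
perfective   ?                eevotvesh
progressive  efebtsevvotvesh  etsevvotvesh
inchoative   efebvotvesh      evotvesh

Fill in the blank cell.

Attach aspect perfective a- → avotvesh.
Attach voice active feb- → febavotvesh.
Attach polarity affirmative e- → efebavotvesh.
Apply vowel harmony: efebavotvesh → efebevotvesh.
Nasal assimilation: no change.

efebevotvesh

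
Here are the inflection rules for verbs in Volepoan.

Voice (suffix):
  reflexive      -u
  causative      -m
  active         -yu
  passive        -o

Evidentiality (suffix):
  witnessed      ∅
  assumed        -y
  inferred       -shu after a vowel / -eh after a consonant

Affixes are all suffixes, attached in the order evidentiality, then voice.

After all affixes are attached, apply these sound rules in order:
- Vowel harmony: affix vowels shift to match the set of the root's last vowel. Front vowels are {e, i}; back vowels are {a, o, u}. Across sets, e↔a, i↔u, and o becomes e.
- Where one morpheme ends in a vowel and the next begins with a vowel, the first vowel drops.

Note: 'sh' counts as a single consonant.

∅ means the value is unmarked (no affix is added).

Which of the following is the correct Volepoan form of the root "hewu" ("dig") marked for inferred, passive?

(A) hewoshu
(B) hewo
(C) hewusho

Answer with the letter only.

Attach evidentiality inferred -shu (after vowel 'u') → hewushu.
Attach voice passive -o → hewushuo.
Vowel harmony: no change.
Apply vowel deletion: hewushuo → hewusho.
So the correct form is hewusho, option (C).
(A) hewoshu is wrong: it has the affixes in the wrong order.
(B) hewo is wrong: it uses witnessed instead of inferred for evidentiality.

C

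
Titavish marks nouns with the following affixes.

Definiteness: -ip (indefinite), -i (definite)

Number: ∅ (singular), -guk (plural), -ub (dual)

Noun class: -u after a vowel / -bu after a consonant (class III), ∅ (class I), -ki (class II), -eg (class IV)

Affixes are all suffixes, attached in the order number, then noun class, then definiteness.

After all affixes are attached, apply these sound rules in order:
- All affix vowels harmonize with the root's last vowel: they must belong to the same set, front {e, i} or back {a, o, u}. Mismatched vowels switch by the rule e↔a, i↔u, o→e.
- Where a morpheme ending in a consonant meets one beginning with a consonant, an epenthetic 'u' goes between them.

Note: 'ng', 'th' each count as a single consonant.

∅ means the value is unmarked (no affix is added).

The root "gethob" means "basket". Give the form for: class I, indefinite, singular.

gethobup

number = singular: zero marking, form stays gethob.
noun class = class I: zero marking, form stays gethob.
Attach definiteness indefinite -ip → gethobip.
Apply vowel harmony: gethobip → gethobup.
Epenthesis: no change.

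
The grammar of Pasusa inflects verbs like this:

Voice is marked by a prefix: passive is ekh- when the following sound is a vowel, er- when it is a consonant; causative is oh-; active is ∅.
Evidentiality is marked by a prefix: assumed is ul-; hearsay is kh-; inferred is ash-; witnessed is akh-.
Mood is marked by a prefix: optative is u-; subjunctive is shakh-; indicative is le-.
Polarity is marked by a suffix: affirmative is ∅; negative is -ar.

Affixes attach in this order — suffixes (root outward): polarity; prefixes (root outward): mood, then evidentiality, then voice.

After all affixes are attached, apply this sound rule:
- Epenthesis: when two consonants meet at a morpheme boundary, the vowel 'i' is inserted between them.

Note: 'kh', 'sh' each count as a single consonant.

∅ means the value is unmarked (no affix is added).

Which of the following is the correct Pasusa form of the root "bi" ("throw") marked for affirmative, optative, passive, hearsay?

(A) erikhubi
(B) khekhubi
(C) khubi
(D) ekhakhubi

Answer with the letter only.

Attach mood optative u- → ubi.
Attach evidentiality hearsay kh- → khubi.
polarity = affirmative: zero marking, form stays khubi.
Attach voice passive er- (before consonant 'kh') → erkhubi.
Apply epenthesis: erkhubi → erikhubi.
So the correct form is erikhubi, option (A).
(C) khubi is wrong: it uses active instead of passive for voice.
(B) khekhubi is wrong: it has the affixes in the wrong order.
(D) ekhakhubi is wrong: it uses witnessed instead of hearsay for evidentiality.

A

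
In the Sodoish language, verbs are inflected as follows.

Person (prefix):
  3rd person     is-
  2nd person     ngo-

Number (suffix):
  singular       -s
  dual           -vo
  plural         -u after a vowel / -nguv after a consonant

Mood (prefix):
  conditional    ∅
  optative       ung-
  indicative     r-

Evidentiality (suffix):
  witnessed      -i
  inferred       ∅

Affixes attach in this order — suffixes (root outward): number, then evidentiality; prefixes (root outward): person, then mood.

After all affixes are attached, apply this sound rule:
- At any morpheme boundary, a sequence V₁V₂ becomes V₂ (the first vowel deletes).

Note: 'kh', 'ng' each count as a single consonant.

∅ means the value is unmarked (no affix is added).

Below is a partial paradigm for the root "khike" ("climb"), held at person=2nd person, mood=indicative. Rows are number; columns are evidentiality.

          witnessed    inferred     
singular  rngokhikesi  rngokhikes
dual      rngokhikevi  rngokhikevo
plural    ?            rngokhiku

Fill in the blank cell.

rngokhiki

Attach person 2nd person ngo- → ngokhike.
Attach mood indicative r- → rngokhike.
Attach number plural -u (after vowel 'e') → rngokhikeu.
Attach evidentiality witnessed -i → rngokhikeui.
Apply vowel deletion: rngokhikeui → rngokhiki.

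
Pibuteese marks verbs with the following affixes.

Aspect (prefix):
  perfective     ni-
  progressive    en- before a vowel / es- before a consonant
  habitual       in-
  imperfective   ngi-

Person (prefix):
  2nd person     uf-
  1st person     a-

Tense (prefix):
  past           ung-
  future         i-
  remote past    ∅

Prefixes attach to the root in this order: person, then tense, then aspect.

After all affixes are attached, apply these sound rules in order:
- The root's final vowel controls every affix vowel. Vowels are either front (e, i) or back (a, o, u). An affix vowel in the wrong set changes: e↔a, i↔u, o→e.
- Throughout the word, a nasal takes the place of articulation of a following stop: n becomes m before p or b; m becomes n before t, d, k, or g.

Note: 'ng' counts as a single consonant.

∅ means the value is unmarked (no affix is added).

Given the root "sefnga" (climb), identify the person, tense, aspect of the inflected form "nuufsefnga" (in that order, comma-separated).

2nd person, remote past, perfective

Segment: ni-uf-sefnga.
person: uf- → 2nd person.
tense: ∅ → remote past.
aspect: ni- → perfective.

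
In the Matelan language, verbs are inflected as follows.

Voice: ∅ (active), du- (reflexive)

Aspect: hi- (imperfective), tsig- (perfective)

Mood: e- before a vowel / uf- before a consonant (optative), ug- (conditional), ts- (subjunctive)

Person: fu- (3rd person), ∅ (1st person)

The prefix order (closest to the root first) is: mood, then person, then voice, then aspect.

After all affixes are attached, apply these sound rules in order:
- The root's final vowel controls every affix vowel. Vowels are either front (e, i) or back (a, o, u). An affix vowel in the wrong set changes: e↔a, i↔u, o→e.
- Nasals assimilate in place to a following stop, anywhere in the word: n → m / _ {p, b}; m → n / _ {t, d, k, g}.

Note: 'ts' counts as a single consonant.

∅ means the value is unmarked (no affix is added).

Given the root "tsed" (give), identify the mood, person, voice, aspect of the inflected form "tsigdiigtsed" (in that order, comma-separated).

conditional, 1st person, reflexive, perfective

Segment: tsig-du-ug-tsed.
mood: ug- → conditional.
person: ∅ → 1st person.
voice: du- → reflexive.
aspect: tsig- → perfective.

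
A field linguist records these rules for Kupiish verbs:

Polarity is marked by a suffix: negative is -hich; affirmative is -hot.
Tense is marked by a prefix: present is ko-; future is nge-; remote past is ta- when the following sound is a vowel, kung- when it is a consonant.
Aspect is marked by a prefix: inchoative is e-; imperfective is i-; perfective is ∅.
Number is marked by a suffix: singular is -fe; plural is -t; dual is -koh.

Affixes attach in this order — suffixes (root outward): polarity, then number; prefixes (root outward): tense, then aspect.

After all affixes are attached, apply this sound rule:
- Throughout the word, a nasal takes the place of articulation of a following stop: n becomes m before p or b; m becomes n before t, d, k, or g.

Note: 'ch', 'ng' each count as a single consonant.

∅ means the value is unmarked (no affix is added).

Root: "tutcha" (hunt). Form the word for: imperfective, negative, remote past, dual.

Attach tense remote past kung- (before consonant 't') → kungtutcha.
Attach polarity negative -hich → kungtutchahich.
Attach number dual -koh → kungtutchahichkoh.
Attach aspect imperfective i- → ikungtutchahichkoh.
Nasal assimilation: no change.

ikungtutchahichkoh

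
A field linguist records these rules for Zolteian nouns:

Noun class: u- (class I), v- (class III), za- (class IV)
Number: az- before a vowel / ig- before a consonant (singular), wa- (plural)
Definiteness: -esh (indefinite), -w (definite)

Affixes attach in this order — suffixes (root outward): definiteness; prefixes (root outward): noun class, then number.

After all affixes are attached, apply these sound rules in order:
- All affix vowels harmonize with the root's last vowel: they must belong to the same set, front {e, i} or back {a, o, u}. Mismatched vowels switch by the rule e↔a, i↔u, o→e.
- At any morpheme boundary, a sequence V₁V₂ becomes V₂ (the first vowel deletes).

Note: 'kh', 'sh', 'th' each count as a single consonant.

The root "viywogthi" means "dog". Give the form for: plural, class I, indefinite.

Attach noun class class I u- → uviywogthi.
Attach number plural wa- → wauviywogthi.
Attach definiteness indefinite -esh → wauviywogthiesh.
Apply vowel harmony: wauviywogthiesh → weiviywogthiesh.
Apply vowel deletion: weiviywogthiesh → wiviywogthesh.

wiviywogthesh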